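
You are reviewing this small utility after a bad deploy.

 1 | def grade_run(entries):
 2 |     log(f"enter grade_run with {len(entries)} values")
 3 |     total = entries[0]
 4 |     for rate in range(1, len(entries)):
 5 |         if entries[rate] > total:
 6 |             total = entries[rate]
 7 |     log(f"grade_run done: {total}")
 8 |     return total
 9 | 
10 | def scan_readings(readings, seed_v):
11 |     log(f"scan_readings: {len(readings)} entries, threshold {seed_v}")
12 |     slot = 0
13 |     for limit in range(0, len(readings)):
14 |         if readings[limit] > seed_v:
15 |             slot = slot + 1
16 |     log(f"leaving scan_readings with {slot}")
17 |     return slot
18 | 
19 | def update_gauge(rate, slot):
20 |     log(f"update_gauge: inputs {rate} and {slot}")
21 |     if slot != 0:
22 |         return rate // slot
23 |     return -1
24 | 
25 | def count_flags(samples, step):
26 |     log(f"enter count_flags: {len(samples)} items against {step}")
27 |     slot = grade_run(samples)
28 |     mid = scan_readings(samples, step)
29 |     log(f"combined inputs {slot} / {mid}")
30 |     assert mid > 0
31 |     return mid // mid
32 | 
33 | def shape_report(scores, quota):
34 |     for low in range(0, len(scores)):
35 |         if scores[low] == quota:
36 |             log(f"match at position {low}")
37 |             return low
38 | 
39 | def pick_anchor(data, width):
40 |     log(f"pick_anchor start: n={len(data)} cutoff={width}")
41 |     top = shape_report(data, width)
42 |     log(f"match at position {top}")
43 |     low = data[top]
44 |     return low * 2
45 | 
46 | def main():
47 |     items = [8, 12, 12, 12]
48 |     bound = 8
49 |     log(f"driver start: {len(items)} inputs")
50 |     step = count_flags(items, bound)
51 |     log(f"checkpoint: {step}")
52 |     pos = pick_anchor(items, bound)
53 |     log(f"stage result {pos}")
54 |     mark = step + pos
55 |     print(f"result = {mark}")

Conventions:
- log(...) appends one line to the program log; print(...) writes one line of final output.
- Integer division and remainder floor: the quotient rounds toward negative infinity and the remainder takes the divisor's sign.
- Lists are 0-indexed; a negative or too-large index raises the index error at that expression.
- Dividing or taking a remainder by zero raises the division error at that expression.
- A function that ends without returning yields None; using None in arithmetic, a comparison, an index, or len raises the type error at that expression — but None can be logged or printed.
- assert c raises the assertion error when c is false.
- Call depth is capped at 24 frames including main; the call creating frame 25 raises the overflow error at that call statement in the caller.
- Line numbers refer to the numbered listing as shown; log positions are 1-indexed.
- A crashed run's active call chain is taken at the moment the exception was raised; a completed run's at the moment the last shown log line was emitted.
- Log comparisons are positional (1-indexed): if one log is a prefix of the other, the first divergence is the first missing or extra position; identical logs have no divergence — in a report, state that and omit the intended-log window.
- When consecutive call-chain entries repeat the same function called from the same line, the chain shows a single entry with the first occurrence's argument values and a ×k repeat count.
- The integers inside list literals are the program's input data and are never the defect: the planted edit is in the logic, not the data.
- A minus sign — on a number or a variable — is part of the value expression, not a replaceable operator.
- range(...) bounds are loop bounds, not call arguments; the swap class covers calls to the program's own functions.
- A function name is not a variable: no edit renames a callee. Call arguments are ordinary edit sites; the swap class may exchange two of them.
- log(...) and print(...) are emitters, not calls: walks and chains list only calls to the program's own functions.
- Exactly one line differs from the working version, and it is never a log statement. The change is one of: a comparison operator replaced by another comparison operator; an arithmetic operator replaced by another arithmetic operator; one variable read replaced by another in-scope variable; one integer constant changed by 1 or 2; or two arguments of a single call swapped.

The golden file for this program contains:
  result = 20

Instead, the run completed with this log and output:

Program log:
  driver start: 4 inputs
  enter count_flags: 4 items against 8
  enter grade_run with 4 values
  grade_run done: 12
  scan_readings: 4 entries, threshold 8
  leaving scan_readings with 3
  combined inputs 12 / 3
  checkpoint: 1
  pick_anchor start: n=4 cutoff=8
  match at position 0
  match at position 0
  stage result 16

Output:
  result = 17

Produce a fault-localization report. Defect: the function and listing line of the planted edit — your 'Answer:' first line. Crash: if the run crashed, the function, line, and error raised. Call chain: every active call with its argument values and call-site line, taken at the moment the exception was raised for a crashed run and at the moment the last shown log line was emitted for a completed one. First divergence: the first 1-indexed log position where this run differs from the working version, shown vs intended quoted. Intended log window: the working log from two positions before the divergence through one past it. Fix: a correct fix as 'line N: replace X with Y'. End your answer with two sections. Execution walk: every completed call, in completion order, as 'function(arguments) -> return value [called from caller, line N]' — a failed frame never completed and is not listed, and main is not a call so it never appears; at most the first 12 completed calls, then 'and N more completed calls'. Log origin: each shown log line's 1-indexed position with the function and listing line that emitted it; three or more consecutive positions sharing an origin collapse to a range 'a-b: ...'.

Answer: the defect is in count_flags at line 31.
Key fact: Log line 8 is where behavior first shows: 'checkpoint: 1' appears instead of 'checkpoint: 4'.
Call chain: main.
First divergence: position 8 — shown 'checkpoint: 1', intended 'checkpoint: 4'.
Intended log window:
  6: leaving scan_readings with 3
  7: combined inputs 12 / 3
  8: checkpoint: 4
  9: pick_anchor start: n=4 cutoff=8
Execution walk:
  grade_run([8, 12, 12, 12]) -> 12  [called from count_flags, line 27]
  scan_readings([8, 12, 12, 12], 8) -> 3  [called from count_flags, line 28]
  count_flags([8, 12, 12, 12], 8) -> 1  [called from main, line 50]
  shape_report([8, 12, 12, 12], 8) -> 0  [called from pick_anchor, line 41]
  pick_anchor([8, 12, 12, 12], 8) -> 16  [called from main, line 52]
Origin of each log line:
  1: emitted by main (line 49)
  2: emitted by count_flags (line 26)
  3: emitted by grade_run (line 2)
  4: emitted by grade_run (line 7)
  5: emitted by scan_readings (line 11)
  6: emitted by scan_readings (line 16)
  7: emitted by count_flags (line 29)
  8: emitted by main (line 51)
  9: emitted by pick_anchor (line 40)
  10: emitted by shape_report (line 36)
  11: emitted by pick_anchor (line 42)
  12: emitted by main (line 53)
A correct fix: line 31: replace `mid // mid` with `slot // mid`.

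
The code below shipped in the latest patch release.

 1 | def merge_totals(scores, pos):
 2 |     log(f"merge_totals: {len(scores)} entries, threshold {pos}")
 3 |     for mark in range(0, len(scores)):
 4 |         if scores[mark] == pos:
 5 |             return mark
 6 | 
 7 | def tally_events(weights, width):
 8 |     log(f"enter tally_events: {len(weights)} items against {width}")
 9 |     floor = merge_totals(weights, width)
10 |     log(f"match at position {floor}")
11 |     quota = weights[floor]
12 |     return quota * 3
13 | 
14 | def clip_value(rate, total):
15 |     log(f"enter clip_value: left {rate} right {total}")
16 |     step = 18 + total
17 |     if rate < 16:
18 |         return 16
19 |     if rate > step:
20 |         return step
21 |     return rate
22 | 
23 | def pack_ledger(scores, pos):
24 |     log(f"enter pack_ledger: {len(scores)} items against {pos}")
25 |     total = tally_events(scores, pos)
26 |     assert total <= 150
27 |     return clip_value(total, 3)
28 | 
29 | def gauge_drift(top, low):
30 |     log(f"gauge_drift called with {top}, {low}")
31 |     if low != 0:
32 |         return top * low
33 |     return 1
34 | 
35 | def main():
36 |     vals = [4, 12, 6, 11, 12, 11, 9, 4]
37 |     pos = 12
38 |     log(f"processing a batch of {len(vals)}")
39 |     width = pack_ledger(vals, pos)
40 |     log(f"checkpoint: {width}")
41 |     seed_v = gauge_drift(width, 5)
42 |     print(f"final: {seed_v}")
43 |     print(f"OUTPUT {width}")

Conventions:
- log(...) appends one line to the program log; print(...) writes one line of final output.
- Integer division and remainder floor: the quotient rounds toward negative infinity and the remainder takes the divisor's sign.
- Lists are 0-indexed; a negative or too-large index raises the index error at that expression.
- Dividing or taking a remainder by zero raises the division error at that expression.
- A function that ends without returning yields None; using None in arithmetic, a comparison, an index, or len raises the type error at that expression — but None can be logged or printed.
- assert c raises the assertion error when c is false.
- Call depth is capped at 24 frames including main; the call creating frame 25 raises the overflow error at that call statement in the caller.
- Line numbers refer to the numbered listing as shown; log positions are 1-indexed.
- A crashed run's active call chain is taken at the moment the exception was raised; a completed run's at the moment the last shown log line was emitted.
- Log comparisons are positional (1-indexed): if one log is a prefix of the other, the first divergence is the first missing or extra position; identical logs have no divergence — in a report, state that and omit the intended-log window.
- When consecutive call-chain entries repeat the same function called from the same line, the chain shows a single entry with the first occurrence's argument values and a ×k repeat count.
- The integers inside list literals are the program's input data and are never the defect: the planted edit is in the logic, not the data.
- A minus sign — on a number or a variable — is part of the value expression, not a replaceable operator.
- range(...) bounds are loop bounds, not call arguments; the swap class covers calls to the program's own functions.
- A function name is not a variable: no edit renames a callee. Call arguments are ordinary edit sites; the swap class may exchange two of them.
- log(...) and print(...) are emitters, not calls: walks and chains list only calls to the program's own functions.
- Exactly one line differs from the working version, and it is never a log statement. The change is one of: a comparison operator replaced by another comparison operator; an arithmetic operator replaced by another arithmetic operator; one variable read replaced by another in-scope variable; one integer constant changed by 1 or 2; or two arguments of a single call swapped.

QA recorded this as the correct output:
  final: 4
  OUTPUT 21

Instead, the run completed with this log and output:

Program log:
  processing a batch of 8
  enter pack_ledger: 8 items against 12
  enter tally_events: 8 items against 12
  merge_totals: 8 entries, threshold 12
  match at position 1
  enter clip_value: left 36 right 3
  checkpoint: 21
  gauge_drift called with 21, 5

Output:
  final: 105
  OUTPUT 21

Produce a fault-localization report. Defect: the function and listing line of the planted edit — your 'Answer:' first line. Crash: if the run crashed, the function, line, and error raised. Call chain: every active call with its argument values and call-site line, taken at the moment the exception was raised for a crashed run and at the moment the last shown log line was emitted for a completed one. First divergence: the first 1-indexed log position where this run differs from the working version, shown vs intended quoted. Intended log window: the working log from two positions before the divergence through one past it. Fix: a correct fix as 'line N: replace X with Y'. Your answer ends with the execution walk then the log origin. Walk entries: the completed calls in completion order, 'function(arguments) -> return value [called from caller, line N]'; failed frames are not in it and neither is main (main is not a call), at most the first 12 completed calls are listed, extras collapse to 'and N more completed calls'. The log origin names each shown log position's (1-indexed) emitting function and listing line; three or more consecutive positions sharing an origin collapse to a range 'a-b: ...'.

Answer: the defect is in gauge_drift at line 32.
The tell: Every logged value matches the working version; the printed result is what differs.
Call chain: main -> gauge_drift(21, 5) (called at line 41).
First divergence: none; the two logs match at every position.
Execution walk:
  merge_totals([4, 12, 6, 11, 12, 11, 9, 4], 12) -> 1  [called from tally_events, line 9]
  tally_events([4, 12, 6, 11, 12, 11, 9, 4], 12) -> 36  [called from pack_ledger, line 25]
  clip_value(36, 3) -> 21  [called from pack_ledger, line 27]
  pack_ledger([4, 12, 6, 11, 12, 11, 9, 4], 12) -> 21  [called from main, line 39]
  gauge_drift(21, 5) -> 105  [called from main, line 41]
Origin of each log line:
  1 — main, line 38
  2 — pack_ledger, line 24
  3 — tally_events, line 8
  4 — merge_totals, line 2
  5 — tally_events, line 10
  6 — clip_value, line 15
  7 — main, line 40
  8 — gauge_drift, line 30
A correct fix: line 32: replace `*` with `//`.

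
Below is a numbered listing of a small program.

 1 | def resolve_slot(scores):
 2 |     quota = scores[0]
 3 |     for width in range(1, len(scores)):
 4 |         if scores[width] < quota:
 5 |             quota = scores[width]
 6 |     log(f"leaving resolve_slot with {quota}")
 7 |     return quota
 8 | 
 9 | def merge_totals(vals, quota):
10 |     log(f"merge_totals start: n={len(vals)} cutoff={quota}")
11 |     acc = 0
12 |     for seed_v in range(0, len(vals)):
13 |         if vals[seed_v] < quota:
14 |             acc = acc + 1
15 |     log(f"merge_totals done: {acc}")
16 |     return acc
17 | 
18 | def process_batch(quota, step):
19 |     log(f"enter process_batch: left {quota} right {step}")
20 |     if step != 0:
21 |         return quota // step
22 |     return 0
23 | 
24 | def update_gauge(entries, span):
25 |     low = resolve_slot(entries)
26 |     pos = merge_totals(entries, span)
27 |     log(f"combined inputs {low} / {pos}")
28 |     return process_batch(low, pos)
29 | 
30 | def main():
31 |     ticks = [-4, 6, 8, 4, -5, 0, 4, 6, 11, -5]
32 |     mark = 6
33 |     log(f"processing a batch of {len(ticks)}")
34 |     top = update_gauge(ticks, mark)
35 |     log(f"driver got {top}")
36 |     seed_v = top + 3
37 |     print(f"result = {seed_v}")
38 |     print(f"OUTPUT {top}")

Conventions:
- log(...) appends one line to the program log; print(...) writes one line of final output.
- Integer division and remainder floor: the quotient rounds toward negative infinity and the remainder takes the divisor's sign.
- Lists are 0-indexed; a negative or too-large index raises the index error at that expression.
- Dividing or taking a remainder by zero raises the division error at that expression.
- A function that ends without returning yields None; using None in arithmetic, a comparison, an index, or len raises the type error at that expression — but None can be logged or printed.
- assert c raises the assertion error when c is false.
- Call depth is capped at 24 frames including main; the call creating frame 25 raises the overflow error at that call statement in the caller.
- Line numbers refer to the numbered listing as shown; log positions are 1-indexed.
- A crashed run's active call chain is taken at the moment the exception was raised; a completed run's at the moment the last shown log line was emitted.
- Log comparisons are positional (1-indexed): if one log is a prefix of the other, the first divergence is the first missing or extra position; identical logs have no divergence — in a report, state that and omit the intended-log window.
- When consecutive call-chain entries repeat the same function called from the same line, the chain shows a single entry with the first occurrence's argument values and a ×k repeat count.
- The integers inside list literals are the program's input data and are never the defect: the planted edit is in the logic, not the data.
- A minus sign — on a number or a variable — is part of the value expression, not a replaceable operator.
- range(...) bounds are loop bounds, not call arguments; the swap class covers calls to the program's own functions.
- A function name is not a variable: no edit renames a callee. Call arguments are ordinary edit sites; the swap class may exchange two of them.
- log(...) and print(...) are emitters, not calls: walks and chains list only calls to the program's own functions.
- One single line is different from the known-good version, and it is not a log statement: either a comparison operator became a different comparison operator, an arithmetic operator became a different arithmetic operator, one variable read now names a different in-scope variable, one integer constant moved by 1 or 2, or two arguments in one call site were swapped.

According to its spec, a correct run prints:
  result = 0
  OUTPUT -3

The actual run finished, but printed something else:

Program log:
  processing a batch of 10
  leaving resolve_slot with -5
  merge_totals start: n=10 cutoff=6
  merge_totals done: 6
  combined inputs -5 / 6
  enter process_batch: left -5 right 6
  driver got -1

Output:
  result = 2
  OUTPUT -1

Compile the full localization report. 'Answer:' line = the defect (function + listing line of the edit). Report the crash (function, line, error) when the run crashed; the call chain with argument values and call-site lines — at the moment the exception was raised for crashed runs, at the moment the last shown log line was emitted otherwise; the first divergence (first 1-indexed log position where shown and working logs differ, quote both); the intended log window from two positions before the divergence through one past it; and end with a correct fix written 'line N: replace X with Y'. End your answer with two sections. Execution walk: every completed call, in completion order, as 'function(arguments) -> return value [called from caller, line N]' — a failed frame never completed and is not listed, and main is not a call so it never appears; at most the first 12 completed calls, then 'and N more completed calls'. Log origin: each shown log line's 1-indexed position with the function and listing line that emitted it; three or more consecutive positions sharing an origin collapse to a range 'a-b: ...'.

Answer: the defect is in merge_totals at line 13.
Core observation: Position 4 is the first bad log line: 'merge_totals done: 6' should read 'merge_totals done: 2'.
Call chain: main.
First divergence: at position 4 the run shows 'merge_totals done: 6' where the working version logs 'merge_totals done: 2'.
Intended log window:
  2: leaving resolve_slot with -5
  3: merge_totals start: n=10 cutoff=6
  4: merge_totals done: 2
  5: combined inputs -5 / 2
Execution walk:
  resolve_slot([-4, 6, 8, 4, -5, 0, 4, 6, 11, -5]) -> -5  [called from update_gauge, line 25]
  merge_totals([-4, 6, 8, 4, -5, 0, 4, 6, 11, -5], 6) -> 6  [called from update_gauge, line 26]
  process_batch(-5, 6) -> -1  [called from update_gauge, line 28]
  update_gauge([-4, 6, 8, 4, -5, 0, 4, 6, 11, -5], 6) -> -1  [called from main, line 34]
Origin of each log line:
  1 — main, line 33
  2 — resolve_slot, line 6
  3 — merge_totals, line 10
  4 — merge_totals, line 15
  5 — update_gauge, line 27
  6 — process_batch, line 19
  7 — main, line 35
A correct fix: line 13: replace `<` with `==`.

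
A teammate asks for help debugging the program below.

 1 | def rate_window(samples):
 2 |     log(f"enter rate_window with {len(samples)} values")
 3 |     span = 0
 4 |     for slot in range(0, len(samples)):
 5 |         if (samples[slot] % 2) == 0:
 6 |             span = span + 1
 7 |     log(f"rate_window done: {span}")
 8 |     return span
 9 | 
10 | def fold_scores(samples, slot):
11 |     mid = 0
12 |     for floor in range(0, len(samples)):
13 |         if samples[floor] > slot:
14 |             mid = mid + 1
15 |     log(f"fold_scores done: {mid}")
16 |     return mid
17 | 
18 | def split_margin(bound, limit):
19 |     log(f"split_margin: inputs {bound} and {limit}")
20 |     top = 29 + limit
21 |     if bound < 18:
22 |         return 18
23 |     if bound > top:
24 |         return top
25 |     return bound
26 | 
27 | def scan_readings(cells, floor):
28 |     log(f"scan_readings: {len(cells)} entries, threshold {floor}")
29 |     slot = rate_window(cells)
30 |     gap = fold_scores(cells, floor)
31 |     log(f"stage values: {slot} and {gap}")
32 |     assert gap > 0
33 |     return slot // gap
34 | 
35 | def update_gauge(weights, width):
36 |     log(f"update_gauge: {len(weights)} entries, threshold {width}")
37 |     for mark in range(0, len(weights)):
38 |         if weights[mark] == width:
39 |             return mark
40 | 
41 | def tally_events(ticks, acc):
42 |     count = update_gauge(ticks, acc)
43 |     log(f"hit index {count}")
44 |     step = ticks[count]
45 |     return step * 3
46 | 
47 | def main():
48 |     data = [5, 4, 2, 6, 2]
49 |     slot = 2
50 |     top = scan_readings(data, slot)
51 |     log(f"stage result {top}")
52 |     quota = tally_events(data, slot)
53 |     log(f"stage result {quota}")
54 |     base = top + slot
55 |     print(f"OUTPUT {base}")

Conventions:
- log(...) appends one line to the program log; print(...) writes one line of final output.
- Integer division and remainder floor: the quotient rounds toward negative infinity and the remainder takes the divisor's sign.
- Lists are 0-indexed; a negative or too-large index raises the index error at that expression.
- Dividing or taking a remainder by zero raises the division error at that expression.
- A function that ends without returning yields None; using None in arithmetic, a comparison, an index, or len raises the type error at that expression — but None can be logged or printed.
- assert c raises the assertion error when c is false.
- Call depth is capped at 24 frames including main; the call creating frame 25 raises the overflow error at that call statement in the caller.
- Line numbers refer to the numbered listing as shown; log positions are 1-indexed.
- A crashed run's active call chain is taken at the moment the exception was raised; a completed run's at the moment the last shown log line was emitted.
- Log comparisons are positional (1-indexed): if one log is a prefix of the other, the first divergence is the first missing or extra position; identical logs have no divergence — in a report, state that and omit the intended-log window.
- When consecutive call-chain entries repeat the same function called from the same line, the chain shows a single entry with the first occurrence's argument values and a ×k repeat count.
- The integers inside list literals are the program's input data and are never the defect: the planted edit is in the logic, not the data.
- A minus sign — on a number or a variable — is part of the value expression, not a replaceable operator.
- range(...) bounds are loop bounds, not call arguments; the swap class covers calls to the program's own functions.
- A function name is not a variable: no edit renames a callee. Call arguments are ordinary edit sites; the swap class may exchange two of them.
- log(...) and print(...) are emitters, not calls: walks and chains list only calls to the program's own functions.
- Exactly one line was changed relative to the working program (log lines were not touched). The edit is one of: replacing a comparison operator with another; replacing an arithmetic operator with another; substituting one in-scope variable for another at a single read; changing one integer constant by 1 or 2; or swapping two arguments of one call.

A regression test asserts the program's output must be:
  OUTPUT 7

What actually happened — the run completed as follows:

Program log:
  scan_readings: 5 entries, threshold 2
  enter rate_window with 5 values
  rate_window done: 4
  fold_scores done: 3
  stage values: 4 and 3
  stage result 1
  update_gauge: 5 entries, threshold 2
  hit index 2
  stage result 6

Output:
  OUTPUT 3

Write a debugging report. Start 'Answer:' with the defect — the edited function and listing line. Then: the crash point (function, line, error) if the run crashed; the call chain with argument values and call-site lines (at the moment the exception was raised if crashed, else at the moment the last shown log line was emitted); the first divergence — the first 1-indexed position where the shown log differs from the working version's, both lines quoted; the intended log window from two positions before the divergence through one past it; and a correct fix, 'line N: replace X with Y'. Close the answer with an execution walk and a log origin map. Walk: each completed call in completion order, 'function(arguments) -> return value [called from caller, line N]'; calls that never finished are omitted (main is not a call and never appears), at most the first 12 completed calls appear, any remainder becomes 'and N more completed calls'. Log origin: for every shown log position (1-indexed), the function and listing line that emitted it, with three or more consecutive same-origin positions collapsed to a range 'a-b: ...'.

Answer: the defect is in main at line 54.
Key observation: The logs agree in full; only the final output differs.
Call chain: main.
First divergence: none; the two logs match at every position.
Execution walk:
  rate_window([5, 4, 2, 6, 2]) -> 4  [called from scan_readings, line 29]
  fold_scores([5, 4, 2, 6, 2], 2) -> 3  [called from scan_readings, line 30]
  scan_readings([5, 4, 2, 6, 2], 2) -> 1  [called from main, line 50]
  update_gauge([5, 4, 2, 6, 2], 2) -> 2  [called from tally_events, line 42]
  tally_events([5, 4, 2, 6, 2], 2) -> 6  [called from main, line 52]
Log origin:
  1: from scan_readings, line 28
  2: from rate_window, line 2
  3: from rate_window, line 7
  4: from fold_scores, line 15
  5: from scan_readings, line 31
  6: from main, line 51
  7: from update_gauge, line 36
  8: from tally_events, line 43
  9: from main, line 53
A correct fix: line 54: replace `slot` with `quota`.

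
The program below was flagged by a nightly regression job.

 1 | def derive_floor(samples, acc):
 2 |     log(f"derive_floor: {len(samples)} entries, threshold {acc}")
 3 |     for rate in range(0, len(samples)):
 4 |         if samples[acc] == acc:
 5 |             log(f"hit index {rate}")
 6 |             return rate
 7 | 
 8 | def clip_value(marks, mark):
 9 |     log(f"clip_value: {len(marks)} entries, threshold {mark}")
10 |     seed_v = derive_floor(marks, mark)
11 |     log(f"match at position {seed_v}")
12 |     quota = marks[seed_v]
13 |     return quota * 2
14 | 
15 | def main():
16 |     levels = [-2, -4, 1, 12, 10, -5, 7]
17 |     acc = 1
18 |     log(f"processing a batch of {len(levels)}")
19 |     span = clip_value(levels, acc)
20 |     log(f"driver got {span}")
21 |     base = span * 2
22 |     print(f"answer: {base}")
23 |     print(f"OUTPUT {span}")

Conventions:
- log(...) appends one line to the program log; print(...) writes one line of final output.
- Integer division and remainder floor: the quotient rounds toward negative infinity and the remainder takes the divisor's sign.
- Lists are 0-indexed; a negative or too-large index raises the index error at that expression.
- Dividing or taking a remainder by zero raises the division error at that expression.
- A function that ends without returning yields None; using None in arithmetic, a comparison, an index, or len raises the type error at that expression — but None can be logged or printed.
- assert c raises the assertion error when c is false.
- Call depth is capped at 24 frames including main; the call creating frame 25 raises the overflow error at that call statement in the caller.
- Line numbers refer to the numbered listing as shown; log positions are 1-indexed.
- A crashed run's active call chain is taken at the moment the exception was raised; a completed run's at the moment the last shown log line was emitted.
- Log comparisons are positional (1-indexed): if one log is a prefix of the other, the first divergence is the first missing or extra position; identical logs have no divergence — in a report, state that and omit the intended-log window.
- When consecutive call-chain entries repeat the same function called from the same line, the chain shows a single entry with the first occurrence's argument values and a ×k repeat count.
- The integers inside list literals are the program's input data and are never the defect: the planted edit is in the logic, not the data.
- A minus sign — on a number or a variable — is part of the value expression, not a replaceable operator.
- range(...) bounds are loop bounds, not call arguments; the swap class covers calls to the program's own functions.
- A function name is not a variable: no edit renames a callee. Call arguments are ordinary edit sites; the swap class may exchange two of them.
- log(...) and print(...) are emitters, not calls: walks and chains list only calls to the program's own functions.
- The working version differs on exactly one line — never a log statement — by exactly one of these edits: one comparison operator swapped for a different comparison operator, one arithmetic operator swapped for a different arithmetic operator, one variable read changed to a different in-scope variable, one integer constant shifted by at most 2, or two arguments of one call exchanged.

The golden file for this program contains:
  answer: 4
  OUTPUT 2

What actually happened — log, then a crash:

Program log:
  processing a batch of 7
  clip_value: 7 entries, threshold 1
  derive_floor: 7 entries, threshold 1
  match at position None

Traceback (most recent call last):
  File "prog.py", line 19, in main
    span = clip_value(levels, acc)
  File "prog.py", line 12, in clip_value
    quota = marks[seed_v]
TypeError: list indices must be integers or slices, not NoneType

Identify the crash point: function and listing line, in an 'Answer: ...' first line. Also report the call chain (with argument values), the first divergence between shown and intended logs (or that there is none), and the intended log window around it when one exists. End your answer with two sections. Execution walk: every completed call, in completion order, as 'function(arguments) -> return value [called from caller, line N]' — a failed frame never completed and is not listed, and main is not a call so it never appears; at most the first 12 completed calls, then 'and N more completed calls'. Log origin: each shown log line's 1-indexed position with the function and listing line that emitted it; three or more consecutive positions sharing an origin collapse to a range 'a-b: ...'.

Answer: the error was raised in clip_value, line 12.
Core observation: The earliest visible damage is log position 4 — 'match at position None' rather than the intended 'hit index 2'.
Call chain: main -> clip_value([-2, -4, 1, 12, 10, -5, 7], 1) (called at line 19).
First divergence: position 4 — shown 'match at position None', intended 'hit index 2'.
Intended log window:
  2: clip_value: 7 entries, threshold 1
  3: derive_floor: 7 entries, threshold 1
  4: hit index 2
  5: match at position 2
Execution walk:
  derive_floor([-2, -4, 1, 12, 10, -5, 7], 1) -> None  [called from clip_value, line 10]
Log origins:
  1: from main, line 18
  2: from clip_value, line 9
  3: from derive_floor, line 2
  4: from clip_value, line 11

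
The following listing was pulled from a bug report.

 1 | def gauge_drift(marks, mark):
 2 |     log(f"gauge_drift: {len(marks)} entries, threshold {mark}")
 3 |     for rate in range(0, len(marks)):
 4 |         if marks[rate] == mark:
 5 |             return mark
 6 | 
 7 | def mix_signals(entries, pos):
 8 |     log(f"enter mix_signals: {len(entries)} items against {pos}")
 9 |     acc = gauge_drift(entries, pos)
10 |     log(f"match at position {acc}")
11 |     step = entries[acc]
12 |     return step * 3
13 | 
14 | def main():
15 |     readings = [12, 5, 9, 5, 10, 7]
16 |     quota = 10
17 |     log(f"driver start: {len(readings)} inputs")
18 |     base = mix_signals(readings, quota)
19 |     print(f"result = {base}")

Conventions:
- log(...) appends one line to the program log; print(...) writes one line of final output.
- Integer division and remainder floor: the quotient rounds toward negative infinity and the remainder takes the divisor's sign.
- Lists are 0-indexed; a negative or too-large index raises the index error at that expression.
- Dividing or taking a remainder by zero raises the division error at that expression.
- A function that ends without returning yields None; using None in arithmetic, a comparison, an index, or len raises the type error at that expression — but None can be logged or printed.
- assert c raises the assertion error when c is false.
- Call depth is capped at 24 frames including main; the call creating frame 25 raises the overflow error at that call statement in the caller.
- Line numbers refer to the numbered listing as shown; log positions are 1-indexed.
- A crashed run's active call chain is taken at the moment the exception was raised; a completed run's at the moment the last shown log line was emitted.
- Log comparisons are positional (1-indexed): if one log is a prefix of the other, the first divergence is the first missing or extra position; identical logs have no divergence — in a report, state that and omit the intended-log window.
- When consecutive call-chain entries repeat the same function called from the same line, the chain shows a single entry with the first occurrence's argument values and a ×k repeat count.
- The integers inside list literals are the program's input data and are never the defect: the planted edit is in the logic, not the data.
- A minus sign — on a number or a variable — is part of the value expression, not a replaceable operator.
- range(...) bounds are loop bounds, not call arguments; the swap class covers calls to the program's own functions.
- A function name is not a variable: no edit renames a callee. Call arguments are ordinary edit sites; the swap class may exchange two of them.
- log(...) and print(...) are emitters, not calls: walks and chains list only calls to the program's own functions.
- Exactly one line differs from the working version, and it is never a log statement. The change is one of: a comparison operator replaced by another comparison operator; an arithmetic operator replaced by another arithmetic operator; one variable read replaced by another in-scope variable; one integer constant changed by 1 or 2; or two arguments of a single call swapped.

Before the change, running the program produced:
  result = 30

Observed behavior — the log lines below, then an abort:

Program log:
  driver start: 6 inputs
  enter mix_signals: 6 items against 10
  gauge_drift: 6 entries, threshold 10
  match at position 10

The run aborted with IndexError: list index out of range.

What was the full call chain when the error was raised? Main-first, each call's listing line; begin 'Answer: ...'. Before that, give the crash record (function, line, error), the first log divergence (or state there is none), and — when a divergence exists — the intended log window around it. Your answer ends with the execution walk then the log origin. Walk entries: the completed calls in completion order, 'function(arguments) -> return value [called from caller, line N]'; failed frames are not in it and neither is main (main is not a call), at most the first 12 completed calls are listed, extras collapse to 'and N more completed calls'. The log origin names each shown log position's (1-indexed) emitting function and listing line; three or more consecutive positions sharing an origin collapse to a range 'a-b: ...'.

Answer: main -> mix_signals (called at line 18).
Key fact: Everything matches until log position 4, which reads 'match at position 10' in place of 'match at position 4'.
Crash: mix_signals, line 11, IndexError.
First divergence: position 4; shown 'match at position 10' vs intended 'match at position 4'.
Intended log window:
  2: enter mix_signals: 6 items against 10
  3: gauge_drift: 6 entries, threshold 10
  4: match at position 4
Execution walk:
  gauge_drift([12, 5, 9, 5, 10, 7], 10) -> 10  [called from mix_signals, line 9]
Log line origins:
  1: from main, line 17
  2: from mix_signals, line 8
  3: from gauge_drift, line 2
  4: from mix_signals, line 10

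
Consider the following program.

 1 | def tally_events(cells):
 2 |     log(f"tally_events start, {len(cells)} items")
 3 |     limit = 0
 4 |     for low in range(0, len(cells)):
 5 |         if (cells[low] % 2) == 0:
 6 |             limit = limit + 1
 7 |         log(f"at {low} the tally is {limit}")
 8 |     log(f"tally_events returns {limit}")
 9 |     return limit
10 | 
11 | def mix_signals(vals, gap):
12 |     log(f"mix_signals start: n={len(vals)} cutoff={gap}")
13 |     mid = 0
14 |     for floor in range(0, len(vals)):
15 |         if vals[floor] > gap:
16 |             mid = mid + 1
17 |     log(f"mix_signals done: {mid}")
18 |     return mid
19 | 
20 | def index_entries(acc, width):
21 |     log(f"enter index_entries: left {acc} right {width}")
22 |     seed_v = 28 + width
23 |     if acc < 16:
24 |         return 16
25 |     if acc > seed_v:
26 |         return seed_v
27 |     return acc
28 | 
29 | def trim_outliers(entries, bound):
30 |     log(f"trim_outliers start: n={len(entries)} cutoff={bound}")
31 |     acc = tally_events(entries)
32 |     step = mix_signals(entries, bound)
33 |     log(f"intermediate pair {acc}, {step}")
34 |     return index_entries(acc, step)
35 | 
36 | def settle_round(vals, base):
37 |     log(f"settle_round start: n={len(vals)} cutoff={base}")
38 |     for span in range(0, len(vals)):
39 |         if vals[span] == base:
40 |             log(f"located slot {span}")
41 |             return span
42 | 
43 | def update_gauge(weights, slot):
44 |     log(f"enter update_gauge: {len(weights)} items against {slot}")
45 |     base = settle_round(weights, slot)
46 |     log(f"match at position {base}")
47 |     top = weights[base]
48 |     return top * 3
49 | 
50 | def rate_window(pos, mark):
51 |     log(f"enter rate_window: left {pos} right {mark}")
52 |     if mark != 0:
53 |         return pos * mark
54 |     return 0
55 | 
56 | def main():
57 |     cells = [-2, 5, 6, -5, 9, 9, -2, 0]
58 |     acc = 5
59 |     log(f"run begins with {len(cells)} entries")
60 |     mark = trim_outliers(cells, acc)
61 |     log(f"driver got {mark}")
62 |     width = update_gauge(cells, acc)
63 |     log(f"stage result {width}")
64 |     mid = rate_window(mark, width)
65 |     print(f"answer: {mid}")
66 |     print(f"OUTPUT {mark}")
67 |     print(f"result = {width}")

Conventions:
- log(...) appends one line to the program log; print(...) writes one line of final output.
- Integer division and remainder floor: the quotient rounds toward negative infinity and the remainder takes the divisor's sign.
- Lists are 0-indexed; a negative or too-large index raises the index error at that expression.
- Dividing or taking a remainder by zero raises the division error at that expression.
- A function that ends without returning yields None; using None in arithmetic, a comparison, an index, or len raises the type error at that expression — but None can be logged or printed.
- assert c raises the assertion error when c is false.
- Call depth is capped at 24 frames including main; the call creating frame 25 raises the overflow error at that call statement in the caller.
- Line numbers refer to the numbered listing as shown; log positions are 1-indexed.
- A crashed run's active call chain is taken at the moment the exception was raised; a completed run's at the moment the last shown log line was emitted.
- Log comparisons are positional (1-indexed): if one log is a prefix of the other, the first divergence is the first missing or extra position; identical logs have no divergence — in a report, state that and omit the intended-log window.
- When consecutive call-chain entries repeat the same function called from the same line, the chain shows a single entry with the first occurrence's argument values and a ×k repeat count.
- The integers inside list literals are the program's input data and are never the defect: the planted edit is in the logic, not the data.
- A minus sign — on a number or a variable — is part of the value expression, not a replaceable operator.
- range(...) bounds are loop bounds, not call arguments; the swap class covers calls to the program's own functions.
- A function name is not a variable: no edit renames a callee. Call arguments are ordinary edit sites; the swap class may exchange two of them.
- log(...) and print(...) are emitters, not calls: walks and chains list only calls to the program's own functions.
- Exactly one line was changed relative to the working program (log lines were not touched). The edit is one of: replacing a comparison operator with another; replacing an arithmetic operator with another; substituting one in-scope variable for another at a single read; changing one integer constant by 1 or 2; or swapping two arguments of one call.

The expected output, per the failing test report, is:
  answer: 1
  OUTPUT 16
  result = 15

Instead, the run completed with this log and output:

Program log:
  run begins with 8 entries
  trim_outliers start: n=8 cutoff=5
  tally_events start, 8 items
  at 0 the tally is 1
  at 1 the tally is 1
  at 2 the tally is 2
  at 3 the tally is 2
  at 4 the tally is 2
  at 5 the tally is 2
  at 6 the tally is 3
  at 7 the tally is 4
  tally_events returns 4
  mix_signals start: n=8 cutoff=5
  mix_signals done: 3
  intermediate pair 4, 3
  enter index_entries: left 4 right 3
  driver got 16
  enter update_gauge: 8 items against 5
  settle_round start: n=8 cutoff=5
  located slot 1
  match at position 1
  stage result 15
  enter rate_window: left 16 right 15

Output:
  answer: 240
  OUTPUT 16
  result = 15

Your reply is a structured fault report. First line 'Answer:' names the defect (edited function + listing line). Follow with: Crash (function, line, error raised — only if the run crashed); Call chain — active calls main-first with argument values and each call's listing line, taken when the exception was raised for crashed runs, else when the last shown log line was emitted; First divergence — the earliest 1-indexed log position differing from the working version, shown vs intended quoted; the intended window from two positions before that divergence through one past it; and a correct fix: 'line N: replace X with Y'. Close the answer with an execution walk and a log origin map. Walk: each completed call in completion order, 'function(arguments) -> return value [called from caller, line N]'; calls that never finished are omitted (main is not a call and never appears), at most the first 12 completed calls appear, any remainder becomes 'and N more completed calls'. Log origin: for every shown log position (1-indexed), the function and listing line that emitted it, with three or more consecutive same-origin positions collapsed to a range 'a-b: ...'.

Answer: the defect is in rate_window at line 53.
Key fact: The two runs log identically and part ways only at the printed values.
Call chain: main -> rate_window(16, 15) (called at line 64).
First divergence: none (the log streams are identical).
Execution walk:
  tally_events([-2, 5, 6, -5, 9, 9, -2, 0]) -> 4  [called from trim_outliers, line 31]
  mix_signals([-2, 5, 6, -5, 9, 9, -2, 0], 5) -> 3  [called from trim_outliers, line 32]
  index_entries(4, 3) -> 16  [called from trim_outliers, line 34]
  trim_outliers([-2, 5, 6, -5, 9, 9, -2, 0], 5) -> 16  [called from main, line 60]
  settle_round([-2, 5, 6, -5, 9, 9, -2, 0], 5) -> 1  [called from update_gauge, line 45]
  update_gauge([-2, 5, 6, -5, 9, 9, -2, 0], 5) -> 15  [called from main, line 62]
  rate_window(16, 15) -> 240  [called from main, line 64]
Origin of each log line:
  1: logged in main at line 59
  2: logged in trim_outliers at line 30
  3: logged in tally_events at line 2
  4-11: logged in tally_events at line 7
  12: logged in tally_events at line 8
  13: logged in mix_signals at line 12
  14: logged in mix_signals at line 17
  15: logged in trim_outliers at line 33
  16: logged in index_entries at line 21
  17: logged in main at line 61
  18: logged in update_gauge at line 44
  19: logged in settle_round at line 37
  20: logged in settle_round at line 40
  21: logged in update_gauge at line 46
  22: logged in main at line 63
  23: logged in rate_window at line 51
A correct fix: line 53: replace `*` with `%`.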